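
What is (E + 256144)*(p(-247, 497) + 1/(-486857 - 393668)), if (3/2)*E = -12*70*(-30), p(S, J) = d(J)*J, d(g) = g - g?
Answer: -272944/880525 ≈ -0.30998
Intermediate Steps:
d(g) = 0
p(S, J) = 0 (p(S, J) = 0*J = 0)
E = 16800 (E = 2*(-12*70*(-30))/3 = 2*(-840*(-30))/3 = (⅔)*25200 = 16800)
(E + 256144)*(p(-247, 497) + 1/(-486857 - 393668)) = (16800 + 256144)*(0 + 1/(-486857 - 393668)) = 272944*(0 + 1/(-880525)) = 272944*(0 - 1/880525) = 272944*(-1/880525) = -272944/880525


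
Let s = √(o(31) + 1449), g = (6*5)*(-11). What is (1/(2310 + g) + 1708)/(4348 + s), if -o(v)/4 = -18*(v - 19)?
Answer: 3676061167/9356881545 - 3381841*√257/12475842060 ≈ 0.38853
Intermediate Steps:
o(v) = -1368 + 72*v (o(v) = -(-72)*(v - 19) = -(-72)*(-19 + v) = -4*(342 - 18*v) = -1368 + 72*v)
g = -330 (g = 30*(-11) = -330)
s = 3*√257 (s = √((-1368 + 72*31) + 1449) = √((-1368 + 2232) + 1449) = √(864 + 1449) = √2313 = 3*√257 ≈ 48.094)
(1/(2310 + g) + 1708)/(4348 + s) = (1/(2310 - 330) + 1708)/(4348 + 3*√257) = (1/1980 + 1708)/(4348 + 3*√257) = 3381841/(1980*(4348 + 3*√257))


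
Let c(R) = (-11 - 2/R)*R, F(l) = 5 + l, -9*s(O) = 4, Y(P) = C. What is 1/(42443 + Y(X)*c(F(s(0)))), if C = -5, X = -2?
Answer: 9/384332 ≈ 2.3417e-5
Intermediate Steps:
Y(P) = -5
s(O) = -4/9 (s(O) = -⅑*4 = -4/9)
c(R) = R*(-11 - 2/R) (c(R) = (-11 - 2/R)*R = R*(-11 - 2/R))
1/(42443 + Y(X)*c(F(s(0)))) = 1/(42443 - 5*(-2 - 11*(5 - 4/9))) = 1/(42443 - 5*(-2 - 11*41/9)) = 1/(42443 - 5*(-2 - 451/9)) = 1/(42443 - 5*(-469/9)) = 1/(42443 + 2345/9) = 1/(384332/9) = 9/384332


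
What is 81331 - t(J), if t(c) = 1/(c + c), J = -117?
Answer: 19031455/234 ≈ 81331.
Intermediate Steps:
t(c) = 1/(2*c)
81331 - t(J) = 81331 - 1/(2*(-117)) = 81331 - (-1)/(2*117) = 81331 - 1*(-1/234) = 81331 + 1/234 = 19031455/234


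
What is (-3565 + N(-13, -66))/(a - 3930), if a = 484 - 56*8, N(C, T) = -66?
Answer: 3631/3894 ≈ 0.93246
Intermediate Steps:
a = 36 (a = 484 - 1*448 = 484 - 448 = 36)
(-3565 + N(-13, -66))/(a - 3930) = (-3565 - 66)/(36 - 3930) = -3631/(-3894) = -3631*(-1/3894) = 3631/3894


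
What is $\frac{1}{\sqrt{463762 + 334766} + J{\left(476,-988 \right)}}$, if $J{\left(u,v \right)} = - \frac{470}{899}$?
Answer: $\frac{211265}{322685453614} + \frac{1616402 \sqrt{12477}}{161342726807} \approx 0.0011197$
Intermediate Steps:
$J{\left(u,v \right)} = - \frac{470}{899}$ ($J{\left(u,v \right)} = \left(-470\right) \frac{1}{899} = - \frac{470}{899}$)
$\frac{1}{\sqrt{463762 + 334766} + J{\left(476,-988 \right)}} = \frac{1}{\sqrt{463762 + 334766} - \frac{470}{899}} = \frac{1}{\sqrt{798528} - \frac{470}{899}} = \frac{1}{8 \sqrt{12477} - \frac{470}{899}} = \frac{1}{- \frac{470}{899} + 8 \sqrt{12477}}$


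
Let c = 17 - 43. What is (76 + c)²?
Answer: 2500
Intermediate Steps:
c = -26
(76 + c)² = (76 - 26)² = 50² = 2500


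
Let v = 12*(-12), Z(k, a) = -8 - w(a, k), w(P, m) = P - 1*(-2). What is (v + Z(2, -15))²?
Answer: 19321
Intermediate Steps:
w(P, m) = 2 + P (w(P, m) = P + 2 = 2 + P)
Z(k, a) = -10 - a (Z(k, a) = -8 - (2 + a) = -8 + (-2 - a) = -10 - a)
v = -144
(v + Z(2, -15))² = (-144 + (-10 - 1*(-15)))² = (-144 + (-10 + 15))² = (-144 + 5)² = (-139)² = 19321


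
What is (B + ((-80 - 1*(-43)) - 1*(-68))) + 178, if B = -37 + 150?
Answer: 322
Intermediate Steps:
B = 113
(B + ((-80 - 1*(-43)) - 1*(-68))) + 178 = (113 + ((-80 - 1*(-43)) - 1*(-68))) + 178 = (113 + ((-80 + 43) + 68)) + 178 = (113 + (-37 + 68)) + 178 = (113 + 31) + 178 = 144 + 178 = 322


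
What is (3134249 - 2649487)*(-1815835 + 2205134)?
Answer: 188717361838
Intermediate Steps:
(3134249 - 2649487)*(-1815835 + 2205134) = 484762*389299 = 188717361838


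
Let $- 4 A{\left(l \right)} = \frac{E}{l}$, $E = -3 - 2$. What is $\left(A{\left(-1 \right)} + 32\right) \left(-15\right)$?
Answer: $- \frac{1845}{4} \approx -461.25$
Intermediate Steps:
$E = -5$ ($E = -3 - 2 = -5$)
$A{\left(l \right)} = \frac{5}{4 l}$ ($A{\left(l \right)} = - \frac{\left(-5\right) \frac{1}{l}}{4} = \frac{5}{4 l}$)
$\left(A{\left(-1 \right)} + 32\right) \left(-15\right) = \left(\frac{5}{4 \left(-1\right)} + 32\right) \left(-15\right) = \left(\frac{5}{4} \left(-1\right) + 32\right) \left(-15\right) = \left(- \frac{5}{4} + 32\right) \left(-15\right) = \frac{123}{4} \left(-15\right) = - \frac{1845}{4}$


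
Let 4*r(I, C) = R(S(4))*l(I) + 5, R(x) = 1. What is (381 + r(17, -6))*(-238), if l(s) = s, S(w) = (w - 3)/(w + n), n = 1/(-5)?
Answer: -91987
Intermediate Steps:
n = -1/5 ≈ -0.20000
S(w) = (-3 + w)/(-1/5 + w) (S(w) = (w - 3)/(w - 1/5) = (-3 + w)/(-1/5 + w))
r(I, C) = 5/4 + I/4 (r(I, C) = (1*I + 5)/4 = (I + 5)/4 = (5 + I)/4 = 5/4 + I/4)
(381 + r(17, -6))*(-238) = (381 + (5/4 + (1/4)*17))*(-238) = (381 + (5/4 + 17/4))*(-238) = (381 + 11/2)*(-238) = (773/2)*(-238) = -91987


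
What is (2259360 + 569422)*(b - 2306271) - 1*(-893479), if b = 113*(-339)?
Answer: -6632299150517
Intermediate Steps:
b = -38307
(2259360 + 569422)*(b - 2306271) - 1*(-893479) = (2259360 + 569422)*(-38307 - 2306271) - 1*(-893479) = 2828782*(-2344578) + 893479 = -6632300043996 + 893479 = -6632299150517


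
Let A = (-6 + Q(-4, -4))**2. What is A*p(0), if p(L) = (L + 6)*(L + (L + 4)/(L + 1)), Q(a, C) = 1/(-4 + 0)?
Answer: 1875/2 ≈ 937.50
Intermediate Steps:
Q(a, C) = -1/4 (Q(a, C) = 1/(-4) = -1/4)
p(L) = (6 + L)*(L + (4 + L)/(1 + L))
A = 625/16 (A = (-6 - 1/4)**2 = (-25/4)**2 = 625/16 ≈ 39.063)
A*p(0) = 625*((24 + 0**3 + 8*0**2 + 16*0)/(1 + 0))/16 = 625*((24 + 0 + 8*0 + 0)/1)/16 = 625*(1*(24 + 0 + 0 + 0))/16 = 625*(1*24)/16 = (625/16)*24 = 1875/2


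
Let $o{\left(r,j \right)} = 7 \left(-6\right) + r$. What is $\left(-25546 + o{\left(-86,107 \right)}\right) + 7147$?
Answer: $-18527$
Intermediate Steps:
$o{\left(r,j \right)} = -42 + r$
$\left(-25546 + o{\left(-86,107 \right)}\right) + 7147 = \left(-25546 - 128\right) + 7147 = -25674 + 7147 = -18527$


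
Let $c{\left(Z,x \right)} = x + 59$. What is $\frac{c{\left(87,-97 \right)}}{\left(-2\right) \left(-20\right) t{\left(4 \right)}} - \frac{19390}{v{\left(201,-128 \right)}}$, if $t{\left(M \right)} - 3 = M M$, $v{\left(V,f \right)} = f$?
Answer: $\frac{48459}{320} \approx 151.43$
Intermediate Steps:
$t{\left(M \right)} = 3 + M^{2}$ ($t{\left(M \right)} = 3 + M M = 3 + M^{2}$)
$c{\left(Z,x \right)} = 59 + x$
$\frac{c{\left(87,-97 \right)}}{\left(-2\right) \left(-20\right) t{\left(4 \right)}} - \frac{19390}{v{\left(201,-128 \right)}} = \frac{59 - 97}{\left(-2\right) \left(-20\right) \left(3 + 4^{2}\right)} - \frac{19390}{-128} = - \frac{38}{40 \left(3 + 16\right)} - - \frac{9695}{64} = - \frac{38}{40 \cdot 19} + \frac{9695}{64} = - \frac{38}{760} + \frac{9695}{64} = \left(-38\right) \frac{1}{760} + \frac{9695}{64} = - \frac{1}{20} + \frac{9695}{64} = \frac{48459}{320}$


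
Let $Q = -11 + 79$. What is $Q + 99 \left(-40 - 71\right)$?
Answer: $-10921$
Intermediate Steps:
$Q = 68$
$Q + 99 \left(-40 - 71\right) = 68 + 99 \left(-40 - 71\right) = 68 + 99 \left(-111\right) = 68 - 10989 = -10921$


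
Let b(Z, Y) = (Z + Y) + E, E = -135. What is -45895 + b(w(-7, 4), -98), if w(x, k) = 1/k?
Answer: -184511/4 ≈ -46128.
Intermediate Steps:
b(Z, Y) = -135 + Y + Z (b(Z, Y) = (Z + Y) - 135 = (Y + Z) - 135 = -135 + Y + Z)
-45895 + b(w(-7, 4), -98) = -45895 + (-135 - 98 + 1/4) = -45895 - 931/4 = -184511/4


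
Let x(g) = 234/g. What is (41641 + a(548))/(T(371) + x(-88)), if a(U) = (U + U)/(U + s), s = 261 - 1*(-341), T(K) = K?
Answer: 55449548/490475 ≈ 113.05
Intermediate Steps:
s = 602 (s = 261 + 341 = 602)
a(U) = 2*U/(602 + U) (a(U) = (U + U)/(U + 602) = (2*U)/(602 + U) = 2*U/(602 + U))
(41641 + a(548))/(T(371) + x(-88)) = (41641 + 2*548/(602 + 548))/(371 + 234/(-88)) = (41641 + 2*548/1150)/(371 + 234*(-1/88)) = (41641 + 2*548*(1/1150))/(371 - 117/44) = (41641 + 548/575)/(16207/44) = (23944123/575)*(44/16207) = 55449548/490475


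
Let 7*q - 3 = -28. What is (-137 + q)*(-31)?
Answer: 30504/7 ≈ 4357.7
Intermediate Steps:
q = -25/7 (q = 3/7 + (⅐)*(-28) = 3/7 - 4 = -25/7 ≈ -3.5714)
(-137 + q)*(-31) = (-137 - 25/7)*(-31) = -984/7*(-31) = 30504/7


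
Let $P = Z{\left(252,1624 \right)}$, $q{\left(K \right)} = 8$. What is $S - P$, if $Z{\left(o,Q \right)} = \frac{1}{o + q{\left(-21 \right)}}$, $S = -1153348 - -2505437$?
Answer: $\frac{351543139}{260} \approx 1.3521 \cdot 10^{6}$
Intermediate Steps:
$S = 1352089$ ($S = -1153348 + 2505437 = 1352089$)
$Z{\left(o,Q \right)} = \frac{1}{8 + o}$ ($Z{\left(o,Q \right)} = \frac{1}{o + 8} = \frac{1}{8 + o}$)
$P = \frac{1}{260}$ ($P = \frac{1}{8 + 252} = \frac{1}{260} \approx 0.0038462$)
$S - P = 1352089 - \frac{1}{260} = \frac{351543139}{260}$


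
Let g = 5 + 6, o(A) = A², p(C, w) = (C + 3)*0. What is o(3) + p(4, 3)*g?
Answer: 9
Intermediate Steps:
p(C, w) = 0 (p(C, w) = (3 + C)*0 = 0)
g = 11
o(3) + p(4, 3)*g = 3² + 0*11 = 9 + 0 = 9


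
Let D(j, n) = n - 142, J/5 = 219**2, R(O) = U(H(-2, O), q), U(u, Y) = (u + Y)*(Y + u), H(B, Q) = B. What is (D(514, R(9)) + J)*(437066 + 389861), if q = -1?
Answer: 198191247944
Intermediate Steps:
U(u, Y) = (Y + u)**2 (U(u, Y) = (Y + u)*(Y + u) = (Y + u)**2)
R(O) = 9 (R(O) = (-1 - 2)**2 = (-3)**2 = 9)
J = 239805 (J = 5*219**2 = 5*47961 = 239805)
D(j, n) = -142 + n
(D(514, R(9)) + J)*(437066 + 389861) = ((-142 + 9) + 239805)*(437066 + 389861) = (-133 + 239805)*826927 = 239672*826927 = 198191247944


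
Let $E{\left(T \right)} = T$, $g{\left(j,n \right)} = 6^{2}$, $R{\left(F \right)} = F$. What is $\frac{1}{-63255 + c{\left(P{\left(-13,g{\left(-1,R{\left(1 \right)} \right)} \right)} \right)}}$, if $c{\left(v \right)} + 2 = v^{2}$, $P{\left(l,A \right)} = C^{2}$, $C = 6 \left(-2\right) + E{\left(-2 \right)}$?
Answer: $- \frac{1}{24841} \approx -4.0256 \cdot 10^{-5}$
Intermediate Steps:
$g{\left(j,n \right)} = 36$
$C = -14$ ($C = 6 \left(-2\right) - 2 = -12 - 2 = -14$)
$P{\left(l,A \right)} = 196$ ($P{\left(l,A \right)} = \left(-14\right)^{2} = 196$)
$c{\left(v \right)} = -2 + v^{2}$
$\frac{1}{-63255 + c{\left(P{\left(-13,g{\left(-1,R{\left(1 \right)} \right)} \right)} \right)}} = \frac{1}{-63255 - \left(2 - 196^{2}\right)} = \frac{1}{-63255 + \left(-2 + 38416\right)} = \frac{1}{-63255 + 38414} = \frac{1}{-24841} = - \frac{1}{24841}$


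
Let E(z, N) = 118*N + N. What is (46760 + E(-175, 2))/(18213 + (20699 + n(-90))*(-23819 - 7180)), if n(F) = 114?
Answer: -373/5120349 ≈ -7.2847e-5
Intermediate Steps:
E(z, N) = 119*N
(46760 + E(-175, 2))/(18213 + (20699 + n(-90))*(-23819 - 7180)) = (46760 + 119*2)/(18213 + (20699 + 114)*(-23819 - 7180)) = (46760 + 238)/(18213 + 20813*(-30999)) = 46998/(18213 - 645182187) = 46998/(-645163974) = 46998*(-1/645163974) = -373/5120349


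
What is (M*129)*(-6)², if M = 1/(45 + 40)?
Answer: 4644/85 ≈ 54.635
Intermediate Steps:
M = 1/85 ≈ 0.011765
(M*129)*(-6)² = ((1/85)*129)*(-6)² = (129/85)*36 = 4644/85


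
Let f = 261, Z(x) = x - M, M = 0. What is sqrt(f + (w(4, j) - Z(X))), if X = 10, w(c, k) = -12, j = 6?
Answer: sqrt(239) ≈ 15.460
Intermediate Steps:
Z(x) = x (Z(x) = x - 1*0 = x + 0 = x)
sqrt(f + (w(4, j) - Z(X))) = sqrt(261 + (-12 - 1*10)) = sqrt(261 + (-12 - 10)) = sqrt(261 - 22) = sqrt(239)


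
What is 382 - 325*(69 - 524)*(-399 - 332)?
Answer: -108096243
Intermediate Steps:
382 - 325*(69 - 524)*(-399 - 332) = 382 - (-147875)*(-731) = 382 - 325*332605 = 382 - 108096625 = -108096243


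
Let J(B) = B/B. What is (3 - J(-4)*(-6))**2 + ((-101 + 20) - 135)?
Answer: -135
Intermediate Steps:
J(B) = 1
(3 - J(-4)*(-6))**2 + ((-101 + 20) - 135) = (3 - (-6))**2 + ((-101 + 20) - 135) = (3 - 1*(-6))**2 + (-81 - 135) = (3 + 6)**2 - 216 = 9**2 - 216 = 81 - 216 = -135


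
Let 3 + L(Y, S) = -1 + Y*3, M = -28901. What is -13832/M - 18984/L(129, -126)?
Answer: -543358928/11069083 ≈ -49.088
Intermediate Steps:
L(Y, S) = -4 + 3*Y (L(Y, S) = -3 + (-1 + Y*3) = -3 + (-1 + 3*Y) = -4 + 3*Y)
-13832/M - 18984/L(129, -126) = -13832/(-28901) - 18984/(-4 + 3*129) = -13832*(-1/28901) - 18984/(-4 + 387) = 13832/28901 - 18984/383 = -543358928/11069083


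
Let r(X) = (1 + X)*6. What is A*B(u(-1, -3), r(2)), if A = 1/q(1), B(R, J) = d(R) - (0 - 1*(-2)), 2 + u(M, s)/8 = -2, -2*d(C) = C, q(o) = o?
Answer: 14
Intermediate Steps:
d(C) = -C/2
u(M, s) = -32 (u(M, s) = -16 + 8*(-2) = -16 - 16 = -32)
r(X) = 6 + 6*X
B(R, J) = -2 - R/2 (B(R, J) = -R/2 - (0 - 1*(-2)) = -R/2 - (0 + 2) = -R/2 - 1*2 = -R/2 - 2 = -2 - R/2)
A = 1 (A = 1/1 = 1)
A*B(u(-1, -3), r(2)) = 1*(-2 - 1/2*(-32)) = 1*(-2 + 16) = 1*14 = 14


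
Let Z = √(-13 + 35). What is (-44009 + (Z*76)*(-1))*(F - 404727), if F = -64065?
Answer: 20631067128 + 35628192*√22 ≈ 2.0798e+10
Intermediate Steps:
Z = √22 ≈ 4.6904
(-44009 + (Z*76)*(-1))*(F - 404727) = (-44009 + (√22*76)*(-1))*(-64065 - 404727) = (-44009 + (76*√22)*(-1))*(-468792) = (-44009 - 76*√22)*(-468792) = 20631067128 + 35628192*√22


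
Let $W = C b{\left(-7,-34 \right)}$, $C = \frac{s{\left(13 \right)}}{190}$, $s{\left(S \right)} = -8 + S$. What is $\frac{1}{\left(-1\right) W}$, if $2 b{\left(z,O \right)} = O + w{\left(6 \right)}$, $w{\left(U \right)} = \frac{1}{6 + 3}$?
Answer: $\frac{684}{305} \approx 2.2426$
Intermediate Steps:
$w{\left(U \right)} = \frac{1}{9}$
$b{\left(z,O \right)} = \frac{1}{18} + \frac{O}{2}$ ($b{\left(z,O \right)} = \frac{O + \frac{1}{9}}{2} = \frac{\frac{1}{9} + O}{2} = \frac{1}{18} + \frac{O}{2}$)
$C = \frac{1}{38}$ ($C = \frac{-8 + 13}{190} = 5 \cdot \frac{1}{190} = \frac{1}{38} \approx 0.026316$)
$W = - \frac{305}{684}$ ($W = \frac{\frac{1}{18} + \frac{1}{2} \left(-34\right)}{38} = \frac{\frac{1}{18} - 17}{38} = \frac{1}{38} \left(- \frac{305}{18}\right) = - \frac{305}{684} \approx -0.44591$)
$\frac{1}{\left(-1\right) W} = \frac{1}{\left(-1\right) \left(- \frac{305}{684}\right)} = \frac{1}{\frac{305}{684}} = \frac{684}{305}$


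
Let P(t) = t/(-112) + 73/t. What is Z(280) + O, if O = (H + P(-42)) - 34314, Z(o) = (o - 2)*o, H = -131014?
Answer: -14698213/168 ≈ -87489.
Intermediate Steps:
Z(o) = o*(-2 + o) (Z(o) = (-2 + o)*o = o*(-2 + o))
P(t) = 73/t - t/112 (P(t) = t*(-1/112) + 73/t = -t/112 + 73/t = 73/t - t/112)
O = -27775333/168 (O = (-131014 + (73/(-42) - 1/112*(-42))) - 34314 = (-131014 + (73*(-1/42) + 3/8)) - 34314 = (-131014 + (-73/42 + 3/8)) - 34314 = (-131014 - 229/168) - 34314 = -22010581/168 - 34314 = -27775333/168 ≈ -1.6533e+5)
Z(280) + O = 280*(-2 + 280) - 27775333/168 = 280*278 - 27775333/168 = 77840 - 27775333/168 = -14698213/168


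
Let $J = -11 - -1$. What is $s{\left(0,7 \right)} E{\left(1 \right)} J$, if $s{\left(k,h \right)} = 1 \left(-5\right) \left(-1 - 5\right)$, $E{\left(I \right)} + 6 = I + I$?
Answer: $1200$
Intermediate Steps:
$J = -10$ ($J = -11 + 1 = -10$)
$E{\left(I \right)} = -6 + 2 I$ ($E{\left(I \right)} = -6 + \left(I + I\right) = -6 + 2 I$)
$s{\left(k,h \right)} = 30$ ($s{\left(k,h \right)} = - 5 \left(-1 - 5\right) = \left(-5\right) \left(-6\right) = 30$)
$s{\left(0,7 \right)} E{\left(1 \right)} J = 30 \left(-6 + 2 \cdot 1\right) \left(-10\right) = 30 \left(-6 + 2\right) \left(-10\right) = 30 \left(-4\right) \left(-10\right) = \left(-120\right) \left(-10\right) = 1200$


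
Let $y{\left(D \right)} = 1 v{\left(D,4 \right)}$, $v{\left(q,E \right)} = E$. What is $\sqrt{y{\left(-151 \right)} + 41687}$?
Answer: $\sqrt{41691} \approx 204.18$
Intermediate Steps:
$y{\left(D \right)} = 4$ ($y{\left(D \right)} = 1 \cdot 4 = 4$)
$\sqrt{y{\left(-151 \right)} + 41687} = \sqrt{4 + 41687} = \sqrt{41691}$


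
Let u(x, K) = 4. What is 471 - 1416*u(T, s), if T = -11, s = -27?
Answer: -5193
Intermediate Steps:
471 - 1416*u(T, s) = 471 - 1416*4 = 471 - 5664 = -5193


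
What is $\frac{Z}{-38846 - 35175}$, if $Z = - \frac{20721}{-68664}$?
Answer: $- \frac{6907}{1694192648} \approx -4.0769 \cdot 10^{-6}$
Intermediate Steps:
$Z = \frac{6907}{22888}$ ($Z = \left(-20721\right) \left(- \frac{1}{68664}\right) = \frac{6907}{22888} \approx 0.30177$)
$\frac{Z}{-38846 - 35175} = \frac{6907}{22888 \left(-38846 - 35175\right)} = \frac{6907}{22888 \left(-74021\right)} = \frac{6907}{22888} \left(- \frac{1}{74021}\right) = - \frac{6907}{1694192648}$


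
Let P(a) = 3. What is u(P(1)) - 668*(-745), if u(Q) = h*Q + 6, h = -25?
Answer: 497591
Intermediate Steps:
u(Q) = 6 - 25*Q (u(Q) = -25*Q + 6 = 6 - 25*Q)
u(P(1)) - 668*(-745) = (6 - 25*3) - 668*(-745) = (6 - 75) + 497660 = -69 + 497660 = 497591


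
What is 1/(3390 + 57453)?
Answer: 1/60843 ≈ 1.6436e-5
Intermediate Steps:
1/(3390 + 57453) = 1/60843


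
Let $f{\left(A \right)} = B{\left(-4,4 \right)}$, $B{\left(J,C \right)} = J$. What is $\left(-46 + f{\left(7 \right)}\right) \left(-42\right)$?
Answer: $2100$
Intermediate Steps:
$f{\left(A \right)} = -4$
$\left(-46 + f{\left(7 \right)}\right) \left(-42\right) = \left(-46 - 4\right) \left(-42\right) = \left(-50\right) \left(-42\right) = 2100$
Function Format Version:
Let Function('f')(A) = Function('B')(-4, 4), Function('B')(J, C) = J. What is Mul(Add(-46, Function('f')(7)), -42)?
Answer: 2100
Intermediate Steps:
Function('f')(A) = -4
Mul(Add(-46, Function('f')(7)), -42) = Mul(Add(-46, -4), -42) = Mul(-50, -42) = 2100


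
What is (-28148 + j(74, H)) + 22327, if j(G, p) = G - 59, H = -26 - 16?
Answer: -5806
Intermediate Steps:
H = -42
j(G, p) = -59 + G
(-28148 + j(74, H)) + 22327 = (-28148 + (-59 + 74)) + 22327 = (-28148 + 15) + 22327 = -28133 + 22327 = -5806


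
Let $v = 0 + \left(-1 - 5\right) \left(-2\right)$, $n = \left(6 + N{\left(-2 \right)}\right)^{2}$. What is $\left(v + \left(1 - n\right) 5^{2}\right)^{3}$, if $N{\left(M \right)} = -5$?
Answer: $1728$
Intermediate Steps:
$n = 1$ ($n = \left(6 - 5\right)^{2} = 1^{2} = 1$)
$v = 12$ ($v = 0 - -12 = 0 + 12 = 12$)
$\left(v + \left(1 - n\right) 5^{2}\right)^{3} = \left(12 + \left(1 - 1\right) 5^{2}\right)^{3} = \left(12 + \left(1 - 1\right) 25\right)^{3} = \left(12 + 0 \cdot 25\right)^{3} = \left(12 + 0\right)^{3} = 12^{3} = 1728$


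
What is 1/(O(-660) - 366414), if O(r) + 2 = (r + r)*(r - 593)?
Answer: 1/1287544 ≈ 7.7667e-7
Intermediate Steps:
O(r) = -2 + 2*r*(-593 + r) (O(r) = -2 + (r + r)*(r - 593) = -2 + (2*r)*(-593 + r) = -2 + 2*r*(-593 + r))
1/(O(-660) - 366414) = 1/((-2 - 1186*(-660) + 2*(-660)²) - 366414) = 1/((-2 + 782760 + 2*435600) - 366414) = 1/((-2 + 782760 + 871200) - 366414) = 1/(1653958 - 366414) = 1/1287544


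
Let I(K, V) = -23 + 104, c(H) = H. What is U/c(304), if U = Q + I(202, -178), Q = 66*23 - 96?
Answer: 1503/304 ≈ 4.9441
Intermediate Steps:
I(K, V) = 81
Q = 1422 (Q = 1518 - 96 = 1422)
U = 1503 (U = 1422 + 81 = 1503)
U/c(304) = 1503/304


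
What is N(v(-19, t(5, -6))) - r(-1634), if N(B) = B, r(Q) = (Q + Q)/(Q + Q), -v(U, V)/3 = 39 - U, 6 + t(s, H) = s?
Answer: -175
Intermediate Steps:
t(s, H) = -6 + s
v(U, V) = -117 + 3*U (v(U, V) = -3*(39 - U) = -117 + 3*U)
r(Q) = 1 (r(Q) = (2*Q)/((2*Q)) = (2*Q)*(1/(2*Q)) = 1)
N(v(-19, t(5, -6))) - r(-1634) = (-117 + 3*(-19)) - 1*1 = (-117 - 57) - 1 = -174 - 1 = -175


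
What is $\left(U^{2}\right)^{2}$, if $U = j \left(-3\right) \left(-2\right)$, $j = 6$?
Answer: $1679616$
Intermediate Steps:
$U = 36$ ($U = 6 \left(-3\right) \left(-2\right) = \left(-18\right) \left(-2\right) = 36$)
$\left(U^{2}\right)^{2} = \left(36^{2}\right)^{2} = 1296^{2} = 1679616$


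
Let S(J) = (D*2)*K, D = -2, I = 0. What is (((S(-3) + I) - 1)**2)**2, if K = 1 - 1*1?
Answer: 1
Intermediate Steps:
K = 0 (K = 1 - 1 = 0)
S(J) = 0 (S(J) = -2*2*0 = -4*0 = 0)
(((S(-3) + I) - 1)**2)**2 = (((0 + 0) - 1)**2)**2 = ((0 - 1)**2)**2 = ((-1)**2)**2 = 1**2 = 1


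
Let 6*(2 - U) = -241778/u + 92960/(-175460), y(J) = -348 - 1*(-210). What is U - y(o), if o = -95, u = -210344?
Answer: 258158134433/1845347912 ≈ 139.90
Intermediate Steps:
y(J) = -138 (y(J) = -348 + 210 = -138)
U = 3500122577/1845347912 (U = 2 - (-241778/(-210344) + 92960/(-175460))/6 = 2 - (-241778*(-1/210344) + 92960*(-1/175460))/6 = 2 - (120889/105172 - 4648/8773)/6 = 2 - ⅙*571719741/922673956 = 2 - 190573247/1845347912 = 3500122577/1845347912 ≈ 1.8967)
U - y(o) = 3500122577/1845347912 - 1*(-138) = 3500122577/1845347912 + 138 = 258158134433/1845347912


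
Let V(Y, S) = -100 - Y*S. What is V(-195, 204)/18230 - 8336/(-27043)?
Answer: 122503152/49299389 ≈ 2.4849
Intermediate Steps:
V(Y, S) = -100 - S*Y
V(-195, 204)/18230 - 8336/(-27043) = (-100 - 1*204*(-195))/18230 - 8336/(-27043) = (-100 + 39780)*(1/18230) - 8336*(-1/27043) = 39680*(1/18230) + 8336/27043 = 3968/1823 + 8336/27043 = 122503152/49299389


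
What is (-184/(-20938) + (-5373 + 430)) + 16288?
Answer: 118770897/10469 ≈ 11345.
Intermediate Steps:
(-184/(-20938) + (-5373 + 430)) + 16288 = (-184*(-1/20938) - 4943) + 16288 = (92/10469 - 4943) + 16288 = -51748175/10469 + 16288 = 118770897/10469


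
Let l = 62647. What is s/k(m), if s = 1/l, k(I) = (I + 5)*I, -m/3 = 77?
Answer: 1/3270549282 ≈ 3.0576e-10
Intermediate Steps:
m = -231 (m = -3*77 = -231)
k(I) = I*(5 + I) (k(I) = (5 + I)*I = I*(5 + I))
s = 1/62647 ≈ 1.5962e-5
s/k(m) = 1/(62647*((-231*(5 - 231)))) = 1/(62647*((-231*(-226)))) = (1/62647)/52206 = (1/62647)*(1/52206) = 1/3270549282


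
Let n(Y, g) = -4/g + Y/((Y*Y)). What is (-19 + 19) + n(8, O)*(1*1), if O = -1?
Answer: 33/8 ≈ 4.1250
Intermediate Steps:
n(Y, g) = 1/Y - 4/g (n(Y, g) = -4/g + Y/(Y²) = -4/g + Y/Y² = -4/g + 1/Y = 1/Y - 4/g)
(-19 + 19) + n(8, O)*(1*1) = (-19 + 19) + (1/8 - 4/(-1))*(1*1) = 0 + (⅛ - 4*(-1))*1 = 0 + (⅛ + 4)*1 = 0 + (33/8)*1 = 0 + 33/8 = 33/8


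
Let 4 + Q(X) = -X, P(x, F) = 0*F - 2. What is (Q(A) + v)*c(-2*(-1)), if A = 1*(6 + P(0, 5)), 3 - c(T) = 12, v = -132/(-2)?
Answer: -522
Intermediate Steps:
P(x, F) = -2 (P(x, F) = 0 - 2 = -2)
v = 66 (v = -132*(-½) = 66)
c(T) = -9 (c(T) = 3 - 1*12 = 3 - 12 = -9)
A = 4 (A = 1*(6 - 2) = 1*4 = 4)
Q(X) = -4 - X
(Q(A) + v)*c(-2*(-1)) = ((-4 - 1*4) + 66)*(-9) = ((-4 - 4) + 66)*(-9) = (-8 + 66)*(-9) = 58*(-9) = -522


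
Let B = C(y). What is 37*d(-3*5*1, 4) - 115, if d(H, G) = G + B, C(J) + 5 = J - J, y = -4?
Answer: -152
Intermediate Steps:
C(J) = -5 (C(J) = -5 + (J - J) = -5 + 0 = -5)
B = -5
d(H, G) = -5 + G (d(H, G) = G - 5 = -5 + G)
37*d(-3*5*1, 4) - 115 = 37*(-5 + 4) - 115 = 37*(-1) - 115 = -37 - 115 = -152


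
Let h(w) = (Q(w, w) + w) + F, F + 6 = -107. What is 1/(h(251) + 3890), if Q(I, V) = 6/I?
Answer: 251/1011034 ≈ 0.00024826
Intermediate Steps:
F = -113 (F = -6 - 107 = -113)
h(w) = -113 + w + 6/w (h(w) = (6/w + w) - 113 = (w + 6/w) - 113 = -113 + w + 6/w)
1/(h(251) + 3890) = 1/((-113 + 251 + 6/251) + 3890) = 1/(34644/251 + 3890) = 1/(1011034/251) = 251/1011034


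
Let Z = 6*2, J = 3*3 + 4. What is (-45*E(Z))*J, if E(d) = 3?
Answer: -1755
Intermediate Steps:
J = 13 (J = 9 + 4 = 13)
Z = 12
(-45*E(Z))*J = -45*3*13 = -135*13 = -1755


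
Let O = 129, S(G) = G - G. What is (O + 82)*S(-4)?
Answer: 0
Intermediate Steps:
S(G) = 0
(O + 82)*S(-4) = (129 + 82)*0 = 211*0 = 0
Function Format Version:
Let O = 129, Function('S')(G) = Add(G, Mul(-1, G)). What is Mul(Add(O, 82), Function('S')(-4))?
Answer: 0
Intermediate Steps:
Function('S')(G) = 0
Mul(Add(O, 82), Function('S')(-4)) = Mul(Add(129, 82), 0) = Mul(211, 0) = 0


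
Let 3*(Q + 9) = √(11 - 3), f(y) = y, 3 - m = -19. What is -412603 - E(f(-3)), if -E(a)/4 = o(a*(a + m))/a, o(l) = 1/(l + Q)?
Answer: -4043096599/9799 + 2*√2/9799 ≈ -4.1260e+5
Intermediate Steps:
m = 22 (m = 3 - 1*(-19) = 3 + 19 = 22)
Q = -9 + 2*√2/3 (Q = -9 + √(11 - 3)/3 = -9 + √8/3 = -9 + (2*√2)/3 = -9 + 2*√2/3 ≈ -8.0572)
o(l) = 1/(-9 + l + 2*√2/3) (o(l) = 1/(l + (-9 + 2*√2/3)) = 1/(-9 + l + 2*√2/3))
E(a) = -12/(a*(-27 + 2*√2 + 3*a*(22 + a))) (E(a) = -4*3/(-27 + 2*√2 + 3*(a*(a + 22)))/a = -4*3/(-27 + 2*√2 + 3*(a*(22 + a)))/a = -4*3/(-27 + 2*√2 + 3*a*(22 + a))/a = -12/(a*(-27 + 2*√2 + 3*a*(22 + a))))
-412603 - E(f(-3)) = -412603 - (-12)/((-3)*(-27 + 2*√2 + 3*(-3)*(22 - 3))) = -412603 - (-12)*(-1)/(3*(-27 + 2*√2 + 3*(-3)*19)) = -412603 - (-12)*(-1)/(3*(-27 + 2*√2 - 171)) = -412603 - (-12)*(-1)/(3*(-198 + 2*√2)) = -412603 - 4/(-198 + 2*√2)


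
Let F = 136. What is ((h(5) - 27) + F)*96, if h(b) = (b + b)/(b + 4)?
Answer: 31712/3 ≈ 10571.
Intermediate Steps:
h(b) = 2*b/(4 + b) (h(b) = (2*b)/(4 + b) = 2*b/(4 + b))
((h(5) - 27) + F)*96 = ((2*5/(4 + 5) - 27) + 136)*96 = ((2*5/9 - 27) + 136)*96 = ((2*5*(1/9) - 27) + 136)*96 = ((10/9 - 27) + 136)*96 = (-233/9 + 136)*96 = (991/9)*96 = 31712/3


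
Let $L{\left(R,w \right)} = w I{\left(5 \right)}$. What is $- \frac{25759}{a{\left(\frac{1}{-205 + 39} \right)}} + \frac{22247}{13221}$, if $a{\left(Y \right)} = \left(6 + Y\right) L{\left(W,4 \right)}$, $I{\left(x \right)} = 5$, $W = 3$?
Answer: $- \frac{28045100687}{131548950} \approx -213.19$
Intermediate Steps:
$L{\left(R,w \right)} = 5 w$ ($L{\left(R,w \right)} = w 5 = 5 w$)
$a{\left(Y \right)} = 120 + 20 Y$ ($a{\left(Y \right)} = \left(6 + Y\right) 5 \cdot 4 = \left(6 + Y\right) 20 = 120 + 20 Y$)
$- \frac{25759}{a{\left(\frac{1}{-205 + 39} \right)}} + \frac{22247}{13221} = - \frac{25759}{120 + \frac{20}{-205 + 39}} + \frac{22247}{13221} = - \frac{25759}{120 + \frac{20}{-166}} + 22247 \cdot \frac{1}{13221} = - \frac{25759}{120 + 20 \left(- \frac{1}{166}\right)} + \frac{22247}{13221} = - \frac{25759}{120 - \frac{10}{83}} + \frac{22247}{13221} = - \frac{25759}{\frac{9950}{83}} + \frac{22247}{13221} = \left(-25759\right) \frac{83}{9950} + \frac{22247}{13221} = - \frac{2137997}{9950} + \frac{22247}{13221} = - \frac{28045100687}{131548950}$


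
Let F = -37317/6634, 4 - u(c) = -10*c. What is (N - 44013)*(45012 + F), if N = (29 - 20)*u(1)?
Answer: -13103442135117/6634 ≈ -1.9752e+9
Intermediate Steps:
u(c) = 4 + 10*c (u(c) = 4 - (-10)*c = 4 + 10*c)
N = 126 (N = (29 - 20)*(4 + 10*1) = 9*(4 + 10) = 9*14 = 126)
F = -37317/6634 (F = -37317*1/6634 = -37317/6634 ≈ -5.6251)
(N - 44013)*(45012 + F) = (126 - 44013)*(45012 - 37317/6634) = -43887*298572291/6634 = -13103442135117/6634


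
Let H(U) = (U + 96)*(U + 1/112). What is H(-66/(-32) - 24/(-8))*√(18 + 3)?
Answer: 16401*√21/32 ≈ 2348.7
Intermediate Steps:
H(U) = (96 + U)*(1/112 + U) (H(U) = (96 + U)*(U + 1/112) = (96 + U)*(1/112 + U))
H(-66/(-32) - 24/(-8))*√(18 + 3) = (6/7 + (-66/(-32) - 24/(-8))² + 10753*(-66/(-32) - 24/(-8))/112)*√(18 + 3) = (6/7 + (-66*(-1/32) - 24*(-⅛))² + 10753*(-66*(-1/32) - 24*(-⅛))/112)*√21 = (6/7 + (33/16 + 3)² + 10753*(33/16 + 3)/112)*√21 = (6/7 + (81/16)² + (10753/112)*(81/16))*√21 = (6/7 + 6561/256 + 870993/1792)*√21 = 16401*√21/32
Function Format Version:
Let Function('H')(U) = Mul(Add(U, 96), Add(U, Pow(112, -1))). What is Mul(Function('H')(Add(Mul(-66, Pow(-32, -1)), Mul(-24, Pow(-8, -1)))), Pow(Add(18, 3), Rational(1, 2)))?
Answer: Mul(Rational(16401, 32), Pow(21, Rational(1, 2))) ≈ 2348.7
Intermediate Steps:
Function('H')(U) = Mul(Add(96, U), Add(Rational(1, 112), U)) (Function('H')(U) = Mul(Add(96, U), Add(U, Rational(1, 112))) = Mul(Add(96, U), Add(Rational(1, 112), U)))
Mul(Function('H')(Add(Mul(-66, Pow(-32, -1)), Mul(-24, Pow(-8, -1)))), Pow(Add(18, 3), Rational(1, 2))) = Mul(Add(Rational(6, 7), Pow(Add(Mul(-66, Pow(-32, -1)), Mul(-24, Pow(-8, -1))), 2), Mul(Rational(10753, 112), Add(Mul(-66, Pow(-32, -1)), Mul(-24, Pow(-8, -1))))), Pow(Add(18, 3), Rational(1, 2))) = Mul(Add(Rational(6, 7), Pow(Add(Mul(-66, Rational(-1, 32)), Mul(-24, Rational(-1, 8))), 2), Mul(Rational(10753, 112), Add(Mul(-66, Rational(-1, 32)), Mul(-24, Rational(-1, 8))))), Pow(21, Rational(1, 2))) = Mul(Add(Rational(6, 7), Pow(Add(Rational(33, 16), 3), 2), Mul(Rational(10753, 112), Add(Rational(33, 16), 3))), Pow(21, Rational(1, 2))) = Mul(Add(Rational(6, 7), Pow(Rational(81, 16), 2), Mul(Rational(10753, 112), Rational(81, 16))), Pow(21, Rational(1, 2))) = Mul(Add(Rational(6, 7), Rational(6561, 256), Rational(870993, 1792)), Pow(21, Rational(1, 2))) = Mul(Rational(16401, 32), Pow(21, Rational(1, 2)))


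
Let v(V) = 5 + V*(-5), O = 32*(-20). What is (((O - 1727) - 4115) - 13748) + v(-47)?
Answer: -19990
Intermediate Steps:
O = -640
v(V) = 5 - 5*V
(((O - 1727) - 4115) - 13748) + v(-47) = (((-640 - 1727) - 4115) - 13748) + (5 - 5*(-47)) = ((-2367 - 4115) - 13748) + (5 + 235) = (-6482 - 13748) + 240 = -20230 + 240 = -19990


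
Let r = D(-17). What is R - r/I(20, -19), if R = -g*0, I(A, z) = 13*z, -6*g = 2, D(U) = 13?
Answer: 1/19 ≈ 0.052632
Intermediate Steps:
r = 13
g = -⅓ (g = -⅙*2 = -⅓ ≈ -0.33333)
R = 0 (R = -1*(-⅓)*0 = (⅓)*0 = 0)
R - r/I(20, -19) = 0 - 13/(13*(-19)) = 0 - 13/(-247) = 0 - 13*(-1)/247 = 0 - 1*(-1/19) = 0 + 1/19 = 1/19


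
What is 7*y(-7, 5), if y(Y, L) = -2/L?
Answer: -14/5 ≈ -2.8000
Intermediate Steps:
7*y(-7, 5) = 7*(-2/5) = -14/5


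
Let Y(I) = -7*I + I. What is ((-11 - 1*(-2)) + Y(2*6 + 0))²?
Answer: 6561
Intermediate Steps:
Y(I) = -6*I
((-11 - 1*(-2)) + Y(2*6 + 0))² = ((-11 - 1*(-2)) - 6*(2*6 + 0))² = ((-11 + 2) - 6*(12 + 0))² = (-9 - 6*12)² = (-9 - 72)² = (-81)² = 6561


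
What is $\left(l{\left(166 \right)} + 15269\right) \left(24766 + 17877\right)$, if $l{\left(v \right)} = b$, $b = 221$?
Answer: $660540070$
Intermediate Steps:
$l{\left(v \right)} = 221$
$\left(l{\left(166 \right)} + 15269\right) \left(24766 + 17877\right) = \left(221 + 15269\right) \left(24766 + 17877\right) = 15490 \cdot 42643 = 660540070$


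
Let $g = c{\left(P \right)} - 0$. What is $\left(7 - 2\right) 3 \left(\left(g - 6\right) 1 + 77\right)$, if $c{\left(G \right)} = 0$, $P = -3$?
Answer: $1065$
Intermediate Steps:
$g = 0$ ($g = 0 - 0 = 0 + 0 = 0$)
$\left(7 - 2\right) 3 \left(\left(g - 6\right) 1 + 77\right) = \left(7 - 2\right) 3 \left(\left(0 - 6\right) 1 + 77\right) = 5 \cdot 3 \left(\left(-6\right) 1 + 77\right) = 15 \left(-6 + 77\right) = 15 \cdot 71 = 1065$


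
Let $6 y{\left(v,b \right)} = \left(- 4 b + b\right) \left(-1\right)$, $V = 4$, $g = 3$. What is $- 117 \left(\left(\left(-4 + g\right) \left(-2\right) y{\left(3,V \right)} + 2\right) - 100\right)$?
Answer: $10998$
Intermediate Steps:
$y{\left(v,b \right)} = \frac{b}{2}$ ($y{\left(v,b \right)} = \frac{\left(- 4 b + b\right) \left(-1\right)}{6} = \frac{- 3 b \left(-1\right)}{6} = \frac{3 b}{6} = \frac{b}{2}$)
$- 117 \left(\left(\left(-4 + g\right) \left(-2\right) y{\left(3,V \right)} + 2\right) - 100\right) = - 117 \left(\left(\left(-4 + 3\right) \left(-2\right) \frac{1}{2} \cdot 4 + 2\right) - 100\right) = - 117 \left(\left(\left(-1\right) \left(-2\right) 2 + 2\right) - 100\right) = - 117 \left(\left(2 \cdot 2 + 2\right) - 100\right) = - 117 \left(\left(4 + 2\right) - 100\right) = - 117 \left(6 - 100\right) = \left(-117\right) \left(-94\right) = 10998$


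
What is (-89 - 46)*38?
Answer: -5130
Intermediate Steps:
(-89 - 46)*38 = -135*38 = -5130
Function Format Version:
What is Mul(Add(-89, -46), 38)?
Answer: -5130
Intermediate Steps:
Mul(Add(-89, -46), 38) = Mul(-135, 38) = -5130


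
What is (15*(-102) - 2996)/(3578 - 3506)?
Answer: -2263/36 ≈ -62.861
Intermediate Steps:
(15*(-102) - 2996)/(3578 - 3506) = (-1530 - 2996)/72 = -4526*1/72 = -2263/36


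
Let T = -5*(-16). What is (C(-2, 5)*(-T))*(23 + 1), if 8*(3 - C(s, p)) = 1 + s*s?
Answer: -4560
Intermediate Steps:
C(s, p) = 23/8 - s²/8 (C(s, p) = 3 - (1 + s*s)/8 = 3 - (1 + s²)/8 = 3 + (-⅛ - s²/8) = 23/8 - s²/8)
T = 80
(C(-2, 5)*(-T))*(23 + 1) = ((23/8 - ⅛*(-2)²)*(-1*80))*(23 + 1) = ((23/8 - ⅛*4)*(-80))*24 = ((23/8 - ½)*(-80))*24 = ((19/8)*(-80))*24 = -190*24 = -4560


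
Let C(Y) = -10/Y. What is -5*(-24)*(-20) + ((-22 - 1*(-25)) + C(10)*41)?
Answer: -2438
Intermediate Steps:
-5*(-24)*(-20) + ((-22 - 1*(-25)) + C(10)*41) = -5*(-24)*(-20) + ((-22 - 1*(-25)) - 10/10*41) = 120*(-20) + ((-22 + 25) - 10*1/10*41) = -2400 + (3 - 1*41) = -2400 + (3 - 41) = -2400 - 38 = -2438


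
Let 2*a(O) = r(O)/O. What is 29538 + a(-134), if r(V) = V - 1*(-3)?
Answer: 7916315/268 ≈ 29539.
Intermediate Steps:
r(V) = 3 + V (r(V) = V + 3 = 3 + V)
a(O) = (3 + O)/(2*O) (a(O) = ((3 + O)/O)/2 = (3 + O)/(2*O))
29538 + a(-134) = 29538 + (½)*(3 - 134)/(-134) = 29538 + (½)*(-1/134)*(-131) = 29538 + 131/268 = 7916315/268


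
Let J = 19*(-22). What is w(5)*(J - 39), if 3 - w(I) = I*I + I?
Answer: 12339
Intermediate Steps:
w(I) = 3 - I - I**2 (w(I) = 3 - (I*I + I) = 3 - (I**2 + I) = 3 - (I + I**2) = 3 + (-I - I**2) = 3 - I - I**2)
J = -418
w(5)*(J - 39) = (3 - 1*5 - 1*5**2)*(-418 - 39) = (3 - 5 - 1*25)*(-457) = (3 - 5 - 25)*(-457) = -27*(-457) = 12339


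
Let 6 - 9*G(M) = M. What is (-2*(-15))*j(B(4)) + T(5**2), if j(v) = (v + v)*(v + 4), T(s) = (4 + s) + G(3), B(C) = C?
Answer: 5848/3 ≈ 1949.3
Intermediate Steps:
G(M) = 2/3 - M/9
T(s) = 13/3 + s (T(s) = (4 + s) + (2/3 - 1/9*3) = (4 + s) + (2/3 - 1/3) = (4 + s) + 1/3 = 13/3 + s)
j(v) = 2*v*(4 + v) (j(v) = (2*v)*(4 + v) = 2*v*(4 + v))
(-2*(-15))*j(B(4)) + T(5**2) = (-2*(-15))*(2*4*(4 + 4)) + (13/3 + 5**2) = 30*(2*4*8) + (13/3 + 25) = 30*64 + 88/3 = 1920 + 88/3 = 5848/3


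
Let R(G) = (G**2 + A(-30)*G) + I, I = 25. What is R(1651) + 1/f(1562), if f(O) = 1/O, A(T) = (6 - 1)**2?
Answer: 2768663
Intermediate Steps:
A(T) = 25 (A(T) = 5**2 = 25)
R(G) = 25 + G**2 + 25*G (R(G) = (G**2 + 25*G) + 25 = 25 + G**2 + 25*G)
R(1651) + 1/f(1562) = (25 + 1651**2 + 25*1651) + 1/(1/1562) = (25 + 2725801 + 41275) + 1/(1/1562) = 2767101 + 1562 = 2768663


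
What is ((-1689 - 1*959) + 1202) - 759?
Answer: -2205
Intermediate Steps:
((-1689 - 1*959) + 1202) - 759 = ((-1689 - 959) + 1202) - 759 = (-2648 + 1202) - 759 = -1446 - 759 = -2205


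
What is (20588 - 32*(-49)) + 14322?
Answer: 36478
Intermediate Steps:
(20588 - 32*(-49)) + 14322 = (20588 + 1568) + 14322 = 22156 + 14322 = 36478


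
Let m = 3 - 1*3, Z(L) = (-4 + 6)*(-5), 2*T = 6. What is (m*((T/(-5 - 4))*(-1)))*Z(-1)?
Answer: 0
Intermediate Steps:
T = 3 (T = (½)*6 = 3)
Z(L) = -10 (Z(L) = 2*(-5) = -10)
m = 0 (m = 3 - 3 = 0)
(m*((T/(-5 - 4))*(-1)))*Z(-1) = (0*((3/(-5 - 4))*(-1)))*(-10) = (0*((3/(-9))*(-1)))*(-10) = (0*((3*(-⅑))*(-1)))*(-10) = (0*(-⅓*(-1)))*(-10) = (0*(⅓))*(-10) = 0*(-10) = 0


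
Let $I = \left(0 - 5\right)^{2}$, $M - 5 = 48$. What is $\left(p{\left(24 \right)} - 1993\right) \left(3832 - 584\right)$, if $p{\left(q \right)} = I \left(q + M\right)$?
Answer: $-220864$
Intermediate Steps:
$M = 53$ ($M = 5 + 48 = 53$)
$I = 25$ ($I = \left(-5\right)^{2} = 25$)
$p{\left(q \right)} = 1325 + 25 q$ ($p{\left(q \right)} = 25 \left(q + 53\right) = 25 \left(53 + q\right) = 1325 + 25 q$)
$\left(p{\left(24 \right)} - 1993\right) \left(3832 - 584\right) = \left(\left(1325 + 25 \cdot 24\right) - 1993\right) \left(3832 - 584\right) = \left(\left(1325 + 600\right) - 1993\right) 3248 = \left(1925 - 1993\right) 3248 = \left(-68\right) 3248 = -220864$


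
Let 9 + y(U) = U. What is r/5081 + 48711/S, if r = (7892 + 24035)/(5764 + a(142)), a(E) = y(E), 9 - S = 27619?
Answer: -1458629480657/827268959770 ≈ -1.7632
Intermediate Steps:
S = -27610 (S = 9 - 1*27619 = 9 - 27619 = -27610)
y(U) = -9 + U
a(E) = -9 + E
r = 31927/5897 (r = (7892 + 24035)/(5764 + (-9 + 142)) = 31927/(5764 + 133) = 31927/5897 ≈ 5.4141)
r/5081 + 48711/S = (31927/5897)/5081 + 48711/(-27610) = (31927/5897)*(1/5081) + 48711*(-1/27610) = 31927/29962657 - 48711/27610 = -1458629480657/827268959770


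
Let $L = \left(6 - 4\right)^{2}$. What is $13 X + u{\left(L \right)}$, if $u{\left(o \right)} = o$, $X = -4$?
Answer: $-48$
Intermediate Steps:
$L = 4$ ($L = 2^{2} = 4$)
$13 X + u{\left(L \right)} = 13 \left(-4\right) + 4 = -52 + 4 = -48$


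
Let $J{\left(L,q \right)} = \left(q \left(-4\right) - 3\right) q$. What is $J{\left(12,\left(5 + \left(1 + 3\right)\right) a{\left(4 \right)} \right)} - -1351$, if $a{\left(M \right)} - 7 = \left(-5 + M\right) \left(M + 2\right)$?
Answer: $1000$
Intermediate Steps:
$a{\left(M \right)} = 7 + \left(-5 + M\right) \left(2 + M\right)$ ($a{\left(M \right)} = 7 + \left(-5 + M\right) \left(M + 2\right) = 7 + \left(-5 + M\right) \left(2 + M\right)$)
$J{\left(L,q \right)} = q \left(-3 - 4 q\right)$ ($J{\left(L,q \right)} = \left(- 4 q - 3\right) q = \left(-3 - 4 q\right) q = q \left(-3 - 4 q\right)$)
$J{\left(12,\left(5 + \left(1 + 3\right)\right) a{\left(4 \right)} \right)} - -1351 = - \left(5 + \left(1 + 3\right)\right) \left(-3 + 4^{2} - 12\right) \left(3 + 4 \left(5 + \left(1 + 3\right)\right) \left(-3 + 4^{2} - 12\right)\right) - -1351 = - \left(5 + 4\right) \left(-3 + 16 - 12\right) \left(3 + 4 \left(5 + 4\right) \left(-3 + 16 - 12\right)\right) + 1351 = - 9 \cdot 1 \left(3 + 4 \cdot 9 \cdot 1\right) + 1351 = \left(-1\right) 9 \left(3 + 4 \cdot 9\right) + 1351 = \left(-1\right) 9 \left(3 + 36\right) + 1351 = \left(-1\right) 9 \cdot 39 + 1351 = -351 + 1351 = 1000$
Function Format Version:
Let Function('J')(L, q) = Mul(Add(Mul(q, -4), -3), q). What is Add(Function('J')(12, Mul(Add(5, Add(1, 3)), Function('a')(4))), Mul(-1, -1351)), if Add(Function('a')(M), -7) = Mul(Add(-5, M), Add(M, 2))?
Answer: 1000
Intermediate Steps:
Function('a')(M) = Add(7, Mul(Add(-5, M), Add(2, M))) (Function('a')(M) = Add(7, Mul(Add(-5, M), Add(M, 2))) = Add(7, Mul(Add(-5, M), Add(2, M))))
Function('J')(L, q) = Mul(q, Add(-3, Mul(-4, q))) (Function('J')(L, q) = Mul(Add(Mul(-4, q), -3), q) = Mul(Add(-3, Mul(-4, q)), q) = Mul(q, Add(-3, Mul(-4, q))))
Add(Function('J')(12, Mul(Add(5, Add(1, 3)), Function('a')(4))), Mul(-1, -1351)) = Add(Mul(-1, Mul(Add(5, Add(1, 3)), Add(-3, Pow(4, 2), Mul(-3, 4))), Add(3, Mul(4, Mul(Add(5, Add(1, 3)), Add(-3, Pow(4, 2), Mul(-3, 4)))))), Mul(-1, -1351)) = Add(Mul(-1, Mul(Add(5, 4), Add(-3, 16, -12)), Add(3, Mul(4, Mul(Add(5, 4), Add(-3, 16, -12))))), 1351) = Add(Mul(-1, Mul(9, 1), Add(3, Mul(4, Mul(9, 1)))), 1351) = Add(Mul(-1, 9, Add(3, Mul(4, 9))), 1351) = Add(Mul(-1, 9, Add(3, 36)), 1351) = Add(Mul(-1, 9, 39), 1351) = Add(-351, 1351) = 1000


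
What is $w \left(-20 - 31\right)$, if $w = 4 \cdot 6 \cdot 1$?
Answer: $-1224$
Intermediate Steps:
$w = 24$ ($w = 24 \cdot 1 = 24$)
$w \left(-20 - 31\right) = 24 \left(-20 - 31\right) = 24 \left(-51\right) = -1224$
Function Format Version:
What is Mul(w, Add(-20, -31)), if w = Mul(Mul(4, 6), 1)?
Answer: -1224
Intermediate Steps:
w = 24 (w = Mul(24, 1) = 24)
Mul(w, Add(-20, -31)) = Mul(24, Add(-20, -31)) = Mul(24, -51) = -1224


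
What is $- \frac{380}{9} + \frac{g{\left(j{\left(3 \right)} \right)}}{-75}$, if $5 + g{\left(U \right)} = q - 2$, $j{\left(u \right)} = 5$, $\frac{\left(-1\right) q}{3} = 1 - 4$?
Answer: $- \frac{9506}{225} \approx -42.249$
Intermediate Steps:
$q = 9$ ($q = - 3 \left(1 - 4\right) = \left(-3\right) \left(-3\right) = 9$)
$g{\left(U \right)} = 2$ ($g{\left(U \right)} = -5 + \left(9 - 2\right) = -5 + 7 = 2$)
$- \frac{380}{9} + \frac{g{\left(j{\left(3 \right)} \right)}}{-75} = - \frac{380}{9} + \frac{2}{-75} = \left(-380\right) \frac{1}{9} + 2 \left(- \frac{1}{75}\right) = - \frac{380}{9} - \frac{2}{75} = - \frac{9506}{225}$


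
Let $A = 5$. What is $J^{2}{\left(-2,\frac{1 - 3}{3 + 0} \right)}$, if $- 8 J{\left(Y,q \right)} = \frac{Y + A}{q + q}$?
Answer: $\frac{81}{1024} \approx 0.079102$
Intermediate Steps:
$J{\left(Y,q \right)} = - \frac{5 + Y}{16 q}$ ($J{\left(Y,q \right)} = - \frac{\left(Y + 5\right) \frac{1}{q + q}}{8} = - \frac{\left(5 + Y\right) \frac{1}{2 q}}{8} = - \frac{\frac{1}{2} \frac{1}{q} \left(5 + Y\right)}{8} = - \frac{5 + Y}{16 q}$)
$J^{2}{\left(-2,\frac{1 - 3}{3 + 0} \right)} = \left(\frac{-5 - -2}{16 \frac{1 - 3}{3 + 0}}\right)^{2} = \left(\frac{-5 + 2}{16 \left(- \frac{2}{3}\right)}\right)^{2} = \left(\frac{1}{16} \frac{1}{\left(-2\right) \frac{1}{3}} \left(-3\right)\right)^{2} = \left(\frac{1}{16} \frac{1}{- \frac{2}{3}} \left(-3\right)\right)^{2} = \left(\frac{1}{16} \left(- \frac{3}{2}\right) \left(-3\right)\right)^{2} = \left(\frac{9}{32}\right)^{2} = \frac{81}{1024}$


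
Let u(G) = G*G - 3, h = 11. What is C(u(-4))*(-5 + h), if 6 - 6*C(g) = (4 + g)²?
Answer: -283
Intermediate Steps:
u(G) = -3 + G² (u(G) = G² - 3 = -3 + G²)
C(g) = 1 - (4 + g)²/6
C(u(-4))*(-5 + h) = (1 - (4 + (-3 + (-4)²))²/6)*(-5 + 11) = (1 - (4 + (-3 + 16))²/6)*6 = (1 - (4 + 13)²/6)*6 = (1 - ⅙*17²)*6 = (1 - ⅙*289)*6 = (1 - 289/6)*6 = -283/6*6 = -283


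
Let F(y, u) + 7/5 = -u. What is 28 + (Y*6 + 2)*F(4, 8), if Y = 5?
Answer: -1364/5 ≈ -272.80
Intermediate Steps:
F(y, u) = -7/5 - u
28 + (Y*6 + 2)*F(4, 8) = 28 + (5*6 + 2)*(-7/5 - 1*8) = 28 + (30 + 2)*(-7/5 - 8) = 28 + 32*(-47/5) = 28 - 1504/5 = -1364/5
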